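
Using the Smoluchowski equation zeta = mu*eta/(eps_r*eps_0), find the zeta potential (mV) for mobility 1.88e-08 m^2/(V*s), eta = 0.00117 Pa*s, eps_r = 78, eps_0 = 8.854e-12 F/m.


Smoluchowski equation: zeta = mu * eta / (eps_r * eps_0)
zeta = 1.88e-08 * 0.00117 / (78 * 8.854e-12)
zeta = 0.03185 V = 31.85 mV

31.85


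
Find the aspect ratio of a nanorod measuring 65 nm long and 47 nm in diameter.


Aspect ratio AR = length / diameter
AR = 65 / 47
AR = 1.38

1.38


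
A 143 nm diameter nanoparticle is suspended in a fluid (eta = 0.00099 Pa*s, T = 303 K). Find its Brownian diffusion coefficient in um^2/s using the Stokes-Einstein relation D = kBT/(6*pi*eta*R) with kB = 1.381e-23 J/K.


Radius R = 143/2 = 71.5 nm = 7.15e-08 m
D = kB*T / (6*pi*eta*R)
D = 1.381e-23 * 303 / (6 * pi * 0.00099 * 7.15e-08)
D = 3.13613e-12 m^2/s = 3.136 um^2/s

3.136


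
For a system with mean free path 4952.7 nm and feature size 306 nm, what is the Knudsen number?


Knudsen number Kn = lambda / L
Kn = 4952.7 / 306
Kn = 16.1853

16.1853


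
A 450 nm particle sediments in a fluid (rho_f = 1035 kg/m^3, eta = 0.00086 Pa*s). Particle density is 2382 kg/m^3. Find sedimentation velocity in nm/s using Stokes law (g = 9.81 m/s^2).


Radius R = 450/2 nm = 2.25e-07 m
Density difference = 2382 - 1035 = 1347 kg/m^3
v = 2 * R^2 * (rho_p - rho_f) * g / (9 * eta)
v = 2 * (2.25e-07)^2 * 1347 * 9.81 / (9 * 0.00086)
v = 1.72858e-07 m/s = 172.8585 nm/s

172.8585


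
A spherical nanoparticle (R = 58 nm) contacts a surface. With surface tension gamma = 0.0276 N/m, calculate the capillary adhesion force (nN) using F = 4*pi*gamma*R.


Convert radius: R = 58 nm = 5.8e-08 m
F = 4 * pi * gamma * R
F = 4 * pi * 0.0276 * 5.8e-08
F = 2.01162e-08 N = 20.1162 nN

20.1162


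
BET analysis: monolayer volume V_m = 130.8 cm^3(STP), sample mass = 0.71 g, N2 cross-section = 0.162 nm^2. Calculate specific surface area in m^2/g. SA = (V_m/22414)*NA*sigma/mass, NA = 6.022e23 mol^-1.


Number of moles in monolayer = V_m / 22414 = 130.8 / 22414 = 0.00583564
Number of molecules = moles * NA = 0.00583564 * 6.022e23
SA = molecules * sigma / mass
SA = (130.8 / 22414) * 6.022e23 * 0.162e-18 / 0.71
SA = 801.8 m^2/g

801.8


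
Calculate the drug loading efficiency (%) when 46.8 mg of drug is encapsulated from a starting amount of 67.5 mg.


Drug loading efficiency = (drug loaded / drug initial) * 100
DLE = 46.8 / 67.5 * 100
DLE = 0.6933 * 100
DLE = 69.33%

69.33


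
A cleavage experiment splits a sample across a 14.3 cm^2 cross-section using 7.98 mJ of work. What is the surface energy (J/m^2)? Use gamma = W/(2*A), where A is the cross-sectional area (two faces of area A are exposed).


Convert: A = 14.3 cm^2 = 0.00143 m^2, W = 7.98 mJ = 0.00798 J
Cleaving exposes two faces of area A, so total new surface = 2*A and gamma = W / (2*A)
gamma = 0.00798 / (2 * 0.00143)
gamma = 2.79 J/m^2

2.79


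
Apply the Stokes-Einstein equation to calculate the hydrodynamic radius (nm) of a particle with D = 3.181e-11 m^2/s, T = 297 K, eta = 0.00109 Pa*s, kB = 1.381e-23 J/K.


Stokes-Einstein: R = kB*T / (6*pi*eta*D)
R = 1.381e-23 * 297 / (6 * pi * 0.00109 * 3.181e-11)
R = 6.27565e-09 m = 6.28 nm

6.28


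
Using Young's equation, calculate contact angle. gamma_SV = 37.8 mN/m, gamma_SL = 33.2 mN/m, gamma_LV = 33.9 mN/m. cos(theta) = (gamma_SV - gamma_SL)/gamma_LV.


cos(theta) = (gamma_SV - gamma_SL) / gamma_LV
cos(theta) = (37.8 - 33.2) / 33.9
cos(theta) = 0.135693
theta = arccos(0.135693) = 82.2 degrees

82.2


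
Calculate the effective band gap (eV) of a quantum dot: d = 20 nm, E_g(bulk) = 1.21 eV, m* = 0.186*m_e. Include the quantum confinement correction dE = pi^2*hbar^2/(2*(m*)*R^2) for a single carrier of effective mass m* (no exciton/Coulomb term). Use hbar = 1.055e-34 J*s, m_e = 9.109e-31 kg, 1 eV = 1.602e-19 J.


Radius R = 20/2 nm = 1e-08 m
Confinement energy dE = pi^2 * hbar^2 / (2 * m_eff * m_e * R^2)
dE = pi^2 * (1.055e-34)^2 / (2 * 0.186 * 9.109e-31 * (1e-08)^2) J, divided by 1.602e-19 J/eV
dE = 0.0202 eV
Total band gap = E_g(bulk) + dE = 1.21 + 0.0202 = 1.2302 eV

1.2302


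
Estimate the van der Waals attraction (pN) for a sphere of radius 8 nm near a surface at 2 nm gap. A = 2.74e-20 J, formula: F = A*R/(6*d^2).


Convert to SI: R = 8 nm = 8e-09 m, d = 2 nm = 2e-09 m
F = A * R / (6 * d^2)
F = 2.74e-20 * 8e-09 / (6 * (2e-09)^2)
F = 9.13333e-12 N = 9.133 pN

9.133


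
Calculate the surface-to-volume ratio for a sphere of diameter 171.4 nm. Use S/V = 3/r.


Radius r = 171.4/2 = 85.7 nm
S/V = 3 / r = 3 / 85.7
S/V = 0.035 nm^-1

0.035


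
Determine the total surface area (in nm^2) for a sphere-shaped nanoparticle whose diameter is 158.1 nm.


Radius r = 158.1/2 = 79.05 nm
Surface area SA = 4 * pi * r^2
SA = 4 * pi * (79.05)^2
SA = 78526.02 nm^2

78526.02


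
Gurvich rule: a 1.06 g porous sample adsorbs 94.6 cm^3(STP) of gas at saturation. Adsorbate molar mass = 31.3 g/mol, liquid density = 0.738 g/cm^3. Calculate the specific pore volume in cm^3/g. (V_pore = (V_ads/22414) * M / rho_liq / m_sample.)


Moles adsorbed n = V_ads / 22414 = 94.6 / 22414 = 4.220576e-03 mol
Liquid volume V_liq = n * M / rho_liq = 4.220576e-03 * 31.3 / 0.738 = 0.17900 cm^3
Specific pore volume V_pore = V_liq / m_sample = 0.17900 / 1.06
V_pore = 0.1689 cm^3/g

0.1689


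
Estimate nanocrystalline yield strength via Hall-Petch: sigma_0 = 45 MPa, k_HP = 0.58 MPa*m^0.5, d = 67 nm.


d = 67 nm = 6.7e-08 m
sqrt(d) = 0.0002588436
Hall-Petch contribution = k / sqrt(d) = 0.58 / 0.0002588436 = 2240.7 MPa
sigma = sigma_0 + k/sqrt(d) = 45 + 2240.7 = 2285.7 MPa

2285.7


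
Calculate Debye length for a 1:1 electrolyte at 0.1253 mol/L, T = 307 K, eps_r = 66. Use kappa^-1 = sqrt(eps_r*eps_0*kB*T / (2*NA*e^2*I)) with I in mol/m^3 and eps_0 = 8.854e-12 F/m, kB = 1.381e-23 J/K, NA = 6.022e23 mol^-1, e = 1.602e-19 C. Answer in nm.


Ionic strength I = 0.1253 * 1^2 * 1000 = 125.3 mol/m^3
kappa^-1 = sqrt(66 * 8.854e-12 * 1.381e-23 * 307 / (2 * 6.022e23 * (1.602e-19)^2 * 125.3))
kappa^-1 = 0.8 nm

0.8


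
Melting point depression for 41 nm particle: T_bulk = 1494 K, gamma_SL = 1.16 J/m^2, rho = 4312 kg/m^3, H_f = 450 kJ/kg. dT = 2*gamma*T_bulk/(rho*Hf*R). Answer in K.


Radius R = 41/2 = 20.5 nm = 2.05e-08 m
Convert H_f = 450 kJ/kg = 450000 J/kg
dT = 2 * gamma_SL * T_bulk / (rho * H_f * R)
dT = 2 * 1.16 * 1494 / (4312 * 450000 * 2.05e-08)
dT = 87.1 K

87.1


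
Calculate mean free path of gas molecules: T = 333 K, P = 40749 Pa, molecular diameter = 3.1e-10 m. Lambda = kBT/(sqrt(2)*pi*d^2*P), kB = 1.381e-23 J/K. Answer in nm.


Mean free path: lambda = kB*T / (sqrt(2) * pi * d^2 * P)
lambda = 1.381e-23 * 333 / (sqrt(2) * pi * (3.1e-10)^2 * 40749)
lambda = 2.64322e-07 m
lambda = 264.32 nm

264.32


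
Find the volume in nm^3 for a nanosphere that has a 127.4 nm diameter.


Radius r = 127.4/2 = 63.7 nm
Volume V = (4/3) * pi * r^3
V = (4/3) * pi * (63.7)^3
V = 1082696.93 nm^3

1082696.93


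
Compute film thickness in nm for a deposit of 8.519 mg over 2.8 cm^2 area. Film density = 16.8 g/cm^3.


Convert: m = 8.519 mg = 8.5190e-06 kg, A = 2.8 cm^2 = 2.8000e-04 m^2, rho = 16.8 g/cm^3 = 16800 kg/m^3
t = m / (A * rho)
t = 8.5190e-06 / (2.8000e-04 * 16800)
t = 1.8110e-06 m = 1811.0 nm

1811.0


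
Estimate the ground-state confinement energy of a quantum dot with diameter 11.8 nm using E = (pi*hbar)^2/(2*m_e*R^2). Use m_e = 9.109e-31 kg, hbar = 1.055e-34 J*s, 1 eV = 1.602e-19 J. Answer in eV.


Radius R = 11.8/2 = 5.9 nm = 5.9e-09 m
E = (pi * 1.055e-34)^2 / (2 * 9.109e-31 * (5.9e-09)^2)
E(J) = 1.73221e-21
E = E(J) / 1.602e-19 = 0.0108 eV

0.0108


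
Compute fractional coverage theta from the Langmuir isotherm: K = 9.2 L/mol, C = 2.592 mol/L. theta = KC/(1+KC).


Langmuir isotherm: theta = K*C / (1 + K*C)
K*C = 9.2 * 2.592 = 23.8464
theta = 23.8464 / (1 + 23.8464) = 23.8464 / 24.8464
theta = 0.9598

0.9598


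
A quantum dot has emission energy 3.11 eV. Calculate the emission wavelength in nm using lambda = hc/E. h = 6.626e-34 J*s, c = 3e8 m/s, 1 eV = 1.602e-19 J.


Convert energy: E = 3.11 eV = 3.11 * 1.602e-19 = 4.98222e-19 J
lambda = h*c / E = 6.626e-34 * 3e8 / 4.98222e-19
lambda = 3.98979e-07 m = 399.0 nm

399.0


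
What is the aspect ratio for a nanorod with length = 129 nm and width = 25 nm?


Aspect ratio AR = length / diameter
AR = 129 / 25
AR = 5.16

5.16


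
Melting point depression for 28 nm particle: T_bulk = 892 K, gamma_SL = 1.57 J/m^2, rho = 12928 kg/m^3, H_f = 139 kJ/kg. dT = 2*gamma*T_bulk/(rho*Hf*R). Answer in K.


Radius R = 28/2 = 14 nm = 1.4e-08 m
Convert H_f = 139 kJ/kg = 139000 J/kg
dT = 2 * gamma_SL * T_bulk / (rho * H_f * R)
dT = 2 * 1.57 * 892 / (12928 * 139000 * 1.4e-08)
dT = 111.3 K

111.3


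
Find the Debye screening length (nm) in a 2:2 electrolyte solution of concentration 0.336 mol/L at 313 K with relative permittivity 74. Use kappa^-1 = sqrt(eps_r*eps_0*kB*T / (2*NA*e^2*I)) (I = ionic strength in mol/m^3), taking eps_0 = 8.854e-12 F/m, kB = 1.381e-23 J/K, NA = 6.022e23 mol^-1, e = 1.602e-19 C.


Ionic strength I = 0.336 * 2^2 * 1000 = 1344 mol/m^3
kappa^-1 = sqrt(74 * 8.854e-12 * 1.381e-23 * 313 / (2 * 6.022e23 * (1.602e-19)^2 * 1344))
kappa^-1 = 0.261 nm

0.261


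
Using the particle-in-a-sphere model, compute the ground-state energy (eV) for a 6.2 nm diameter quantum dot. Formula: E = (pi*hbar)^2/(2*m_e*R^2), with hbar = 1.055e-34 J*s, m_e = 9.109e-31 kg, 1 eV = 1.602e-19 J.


Radius R = 6.2/2 = 3.1 nm = 3.1e-09 m
E = (pi * 1.055e-34)^2 / (2 * 9.109e-31 * (3.1e-09)^2)
E(J) = 6.27452e-21
E = E(J) / 1.602e-19 = 0.0392 eV

0.0392


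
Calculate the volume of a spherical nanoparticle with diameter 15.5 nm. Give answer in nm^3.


Radius r = 15.5/2 = 7.75 nm
Volume V = (4/3) * pi * r^3
V = (4/3) * pi * (7.75)^3
V = 1949.82 nm^3

1949.82


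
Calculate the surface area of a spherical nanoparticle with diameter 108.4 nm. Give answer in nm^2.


Radius r = 108.4/2 = 54.2 nm
Surface area SA = 4 * pi * r^2
SA = 4 * pi * (54.2)^2
SA = 36915.47 nm^2

36915.47


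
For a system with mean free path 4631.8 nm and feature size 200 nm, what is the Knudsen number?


Knudsen number Kn = lambda / L
Kn = 4631.8 / 200
Kn = 23.159

23.159


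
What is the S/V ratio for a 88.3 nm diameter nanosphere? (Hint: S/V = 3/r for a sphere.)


Radius r = 88.3/2 = 44.15 nm
S/V = 3 / r = 3 / 44.15
S/V = 0.068 nm^-1

0.068


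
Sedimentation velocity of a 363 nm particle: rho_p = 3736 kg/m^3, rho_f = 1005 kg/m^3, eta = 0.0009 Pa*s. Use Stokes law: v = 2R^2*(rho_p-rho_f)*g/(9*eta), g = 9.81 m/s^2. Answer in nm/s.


Radius R = 363/2 nm = 1.815e-07 m
Density difference = 3736 - 1005 = 2731 kg/m^3
v = 2 * R^2 * (rho_p - rho_f) * g / (9 * eta)
v = 2 * (1.815e-07)^2 * 2731 * 9.81 / (9 * 0.0009)
v = 2.17916e-07 m/s = 217.9159 nm/s

217.9159


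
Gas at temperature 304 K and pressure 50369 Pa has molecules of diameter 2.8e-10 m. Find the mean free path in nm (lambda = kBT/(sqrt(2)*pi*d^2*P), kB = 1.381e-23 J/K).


Mean free path: lambda = kB*T / (sqrt(2) * pi * d^2 * P)
lambda = 1.381e-23 * 304 / (sqrt(2) * pi * (2.8e-10)^2 * 50369)
lambda = 2.39289e-07 m
lambda = 239.29 nm

239.29


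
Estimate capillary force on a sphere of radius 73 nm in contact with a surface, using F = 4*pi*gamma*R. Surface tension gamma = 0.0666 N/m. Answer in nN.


Convert radius: R = 73 nm = 7.3e-08 m
F = 4 * pi * gamma * R
F = 4 * pi * 0.0666 * 7.3e-08
F = 6.10952e-08 N = 61.0952 nN

61.0952


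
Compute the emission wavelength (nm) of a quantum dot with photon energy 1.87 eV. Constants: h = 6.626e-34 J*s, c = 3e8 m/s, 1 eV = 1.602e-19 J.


Convert energy: E = 1.87 eV = 1.87 * 1.602e-19 = 2.99574e-19 J
lambda = h*c / E = 6.626e-34 * 3e8 / 2.99574e-19
lambda = 6.63542e-07 m = 663.5 nm

663.5


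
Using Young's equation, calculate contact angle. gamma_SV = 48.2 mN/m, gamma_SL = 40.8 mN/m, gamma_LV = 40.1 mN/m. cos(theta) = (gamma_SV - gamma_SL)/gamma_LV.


cos(theta) = (gamma_SV - gamma_SL) / gamma_LV
cos(theta) = (48.2 - 40.8) / 40.1
cos(theta) = 0.184539
theta = arccos(0.184539) = 79.37 degrees

79.37


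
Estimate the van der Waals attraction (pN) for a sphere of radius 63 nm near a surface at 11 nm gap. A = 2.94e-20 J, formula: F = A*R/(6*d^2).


Convert to SI: R = 63 nm = 6.3e-08 m, d = 11 nm = 1.1e-08 m
F = A * R / (6 * d^2)
F = 2.94e-20 * 6.3e-08 / (6 * (1.1e-08)^2)
F = 2.55124e-12 N = 2.551 pN

2.551


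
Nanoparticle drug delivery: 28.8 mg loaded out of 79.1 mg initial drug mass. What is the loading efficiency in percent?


Drug loading efficiency = (drug loaded / drug initial) * 100
DLE = 28.8 / 79.1 * 100
DLE = 0.3641 * 100
DLE = 36.41%

36.41


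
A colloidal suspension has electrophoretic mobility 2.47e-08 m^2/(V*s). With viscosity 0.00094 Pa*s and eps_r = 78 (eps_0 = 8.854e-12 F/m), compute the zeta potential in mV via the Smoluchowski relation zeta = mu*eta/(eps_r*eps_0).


Smoluchowski equation: zeta = mu * eta / (eps_r * eps_0)
zeta = 2.47e-08 * 0.00094 / (78 * 8.854e-12)
zeta = 0.033619 V = 33.62 mV

33.62


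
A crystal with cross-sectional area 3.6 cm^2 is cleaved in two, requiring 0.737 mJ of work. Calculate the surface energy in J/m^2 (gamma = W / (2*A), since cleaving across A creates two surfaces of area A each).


Convert: A = 3.6 cm^2 = 0.00036 m^2, W = 0.737 mJ = 0.000737 J
Cleaving exposes two faces of area A, so total new surface = 2*A and gamma = W / (2*A)
gamma = 0.000737 / (2 * 0.00036)
gamma = 1.024 J/m^2

1.024


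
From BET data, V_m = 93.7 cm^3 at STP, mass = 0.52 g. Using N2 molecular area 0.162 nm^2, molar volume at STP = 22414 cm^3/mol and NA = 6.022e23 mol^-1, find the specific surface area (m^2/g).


Number of moles in monolayer = V_m / 22414 = 93.7 / 22414 = 0.00418042
Number of molecules = moles * NA = 0.00418042 * 6.022e23
SA = molecules * sigma / mass
SA = (93.7 / 22414) * 6.022e23 * 0.162e-18 / 0.52
SA = 784.3 m^2/g

784.3


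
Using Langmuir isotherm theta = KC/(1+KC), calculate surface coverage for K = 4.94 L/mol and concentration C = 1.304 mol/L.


Langmuir isotherm: theta = K*C / (1 + K*C)
K*C = 4.94 * 1.304 = 6.44176
theta = 6.44176 / (1 + 6.44176) = 6.44176 / 7.44176
theta = 0.8656

0.8656


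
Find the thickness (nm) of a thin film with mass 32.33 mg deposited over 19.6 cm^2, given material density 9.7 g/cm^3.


Convert: m = 32.33 mg = 3.2330e-05 kg, A = 19.6 cm^2 = 1.9600e-03 m^2, rho = 9.7 g/cm^3 = 9700 kg/m^3
t = m / (A * rho)
t = 3.2330e-05 / (1.9600e-03 * 9700)
t = 1.7005e-06 m = 1700.5 nm

1700.5


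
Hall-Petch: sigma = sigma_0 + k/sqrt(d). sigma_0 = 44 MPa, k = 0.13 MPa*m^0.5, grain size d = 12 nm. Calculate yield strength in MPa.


d = 12 nm = 1.2e-08 m
sqrt(d) = 0.0001095445
Hall-Petch contribution = k / sqrt(d) = 0.13 / 0.0001095445 = 1186.7 MPa
sigma = sigma_0 + k/sqrt(d) = 44 + 1186.7 = 1230.7 MPa

1230.7


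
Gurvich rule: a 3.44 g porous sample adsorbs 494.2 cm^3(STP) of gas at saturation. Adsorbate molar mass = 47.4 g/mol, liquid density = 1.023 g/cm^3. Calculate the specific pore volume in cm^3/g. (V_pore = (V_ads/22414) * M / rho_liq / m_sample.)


Moles adsorbed n = V_ads / 22414 = 494.2 / 22414 = 2.204872e-02 mol
Liquid volume V_liq = n * M / rho_liq = 2.204872e-02 * 47.4 / 1.023 = 1.02161 cm^3
Specific pore volume V_pore = V_liq / m_sample = 1.02161 / 3.44
V_pore = 0.297 cm^3/g

0.297


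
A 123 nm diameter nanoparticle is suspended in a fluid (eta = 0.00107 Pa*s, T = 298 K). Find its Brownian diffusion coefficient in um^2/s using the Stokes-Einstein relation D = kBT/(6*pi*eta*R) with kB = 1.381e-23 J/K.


Radius R = 123/2 = 61.5 nm = 6.15e-08 m
D = kB*T / (6*pi*eta*R)
D = 1.381e-23 * 298 / (6 * pi * 0.00107 * 6.15e-08)
D = 3.3178e-12 m^2/s = 3.318 um^2/s

3.318


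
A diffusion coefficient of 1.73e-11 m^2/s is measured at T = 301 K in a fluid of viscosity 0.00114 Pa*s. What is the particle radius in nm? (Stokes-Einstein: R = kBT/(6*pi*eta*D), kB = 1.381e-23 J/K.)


Stokes-Einstein: R = kB*T / (6*pi*eta*D)
R = 1.381e-23 * 301 / (6 * pi * 0.00114 * 1.73e-11)
R = 1.11817e-08 m = 11.18 nm

11.18


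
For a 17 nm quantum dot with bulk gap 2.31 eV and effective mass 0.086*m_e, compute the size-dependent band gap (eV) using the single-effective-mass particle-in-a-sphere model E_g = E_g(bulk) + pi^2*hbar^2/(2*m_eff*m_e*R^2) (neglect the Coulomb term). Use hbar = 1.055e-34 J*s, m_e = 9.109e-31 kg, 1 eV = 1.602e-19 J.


Radius R = 17/2 nm = 8.5e-09 m
Confinement energy dE = pi^2 * hbar^2 / (2 * m_eff * m_e * R^2)
dE = pi^2 * (1.055e-34)^2 / (2 * 0.086 * 9.109e-31 * (8.5e-09)^2) J, divided by 1.602e-19 J/eV
dE = 0.0606 eV
Total band gap = E_g(bulk) + dE = 2.31 + 0.0606 = 2.3706 eV

2.3706


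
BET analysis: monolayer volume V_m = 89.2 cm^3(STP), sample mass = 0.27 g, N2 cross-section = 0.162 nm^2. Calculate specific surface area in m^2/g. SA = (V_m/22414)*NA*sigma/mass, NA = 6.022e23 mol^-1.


Number of moles in monolayer = V_m / 22414 = 89.2 / 22414 = 0.00397966
Number of molecules = moles * NA = 0.00397966 * 6.022e23
SA = molecules * sigma / mass
SA = (89.2 / 22414) * 6.022e23 * 0.162e-18 / 0.27
SA = 1437.9 m^2/g

1437.9


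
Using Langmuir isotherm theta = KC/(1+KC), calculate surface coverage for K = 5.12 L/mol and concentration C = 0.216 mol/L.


Langmuir isotherm: theta = K*C / (1 + K*C)
K*C = 5.12 * 0.216 = 1.10592
theta = 1.10592 / (1 + 1.10592) = 1.10592 / 2.10592
theta = 0.5251

0.5251


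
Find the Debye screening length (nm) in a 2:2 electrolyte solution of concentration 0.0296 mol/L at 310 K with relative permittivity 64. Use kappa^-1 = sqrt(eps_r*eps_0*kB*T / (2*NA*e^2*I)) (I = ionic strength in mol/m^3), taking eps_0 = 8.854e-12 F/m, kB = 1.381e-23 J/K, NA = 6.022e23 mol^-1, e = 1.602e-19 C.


Ionic strength I = 0.0296 * 2^2 * 1000 = 118.4 mol/m^3
kappa^-1 = sqrt(64 * 8.854e-12 * 1.381e-23 * 310 / (2 * 6.022e23 * (1.602e-19)^2 * 118.4))
kappa^-1 = 0.814 nm

0.814


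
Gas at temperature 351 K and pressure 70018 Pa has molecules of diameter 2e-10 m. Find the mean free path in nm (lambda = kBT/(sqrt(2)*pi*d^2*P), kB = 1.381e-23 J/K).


Mean free path: lambda = kB*T / (sqrt(2) * pi * d^2 * P)
lambda = 1.381e-23 * 351 / (sqrt(2) * pi * (2e-10)^2 * 70018)
lambda = 3.89553e-07 m
lambda = 389.55 nm

389.55


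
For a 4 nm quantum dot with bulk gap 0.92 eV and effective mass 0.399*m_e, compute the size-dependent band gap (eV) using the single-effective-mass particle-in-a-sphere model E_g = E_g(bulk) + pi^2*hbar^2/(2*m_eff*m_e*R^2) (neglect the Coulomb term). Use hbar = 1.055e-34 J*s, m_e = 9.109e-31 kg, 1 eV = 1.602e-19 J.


Radius R = 4/2 nm = 2e-09 m
Confinement energy dE = pi^2 * hbar^2 / (2 * m_eff * m_e * R^2)
dE = pi^2 * (1.055e-34)^2 / (2 * 0.399 * 9.109e-31 * (2e-09)^2) J, divided by 1.602e-19 J/eV
dE = 0.2358 eV
Total band gap = E_g(bulk) + dE = 0.92 + 0.2358 = 1.1558 eV

1.1558


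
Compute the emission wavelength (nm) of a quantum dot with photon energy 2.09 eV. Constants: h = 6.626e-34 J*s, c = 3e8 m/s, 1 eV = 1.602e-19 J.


Convert energy: E = 2.09 eV = 2.09 * 1.602e-19 = 3.34818e-19 J
lambda = h*c / E = 6.626e-34 * 3e8 / 3.34818e-19
lambda = 5.93696e-07 m = 593.7 nm

593.7


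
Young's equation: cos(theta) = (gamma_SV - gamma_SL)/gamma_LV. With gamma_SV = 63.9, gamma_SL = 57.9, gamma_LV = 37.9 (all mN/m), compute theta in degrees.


cos(theta) = (gamma_SV - gamma_SL) / gamma_LV
cos(theta) = (63.9 - 57.9) / 37.9
cos(theta) = 0.158311
theta = arccos(0.158311) = 80.89 degrees

80.89


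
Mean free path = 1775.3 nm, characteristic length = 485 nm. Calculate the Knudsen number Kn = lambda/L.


Knudsen number Kn = lambda / L
Kn = 1775.3 / 485
Kn = 3.6604

3.6604


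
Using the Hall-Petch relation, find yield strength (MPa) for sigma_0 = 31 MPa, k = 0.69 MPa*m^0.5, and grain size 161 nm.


d = 161 nm = 1.61e-07 m
sqrt(d) = 0.0004012481
Hall-Petch contribution = k / sqrt(d) = 0.69 / 0.0004012481 = 1719.6 MPa
sigma = sigma_0 + k/sqrt(d) = 31 + 1719.6 = 1750.6 MPa

1750.6


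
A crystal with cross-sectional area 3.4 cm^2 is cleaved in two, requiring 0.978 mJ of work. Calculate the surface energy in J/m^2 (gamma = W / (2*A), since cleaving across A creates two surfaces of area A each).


Convert: A = 3.4 cm^2 = 0.00034 m^2, W = 0.978 mJ = 0.000978 J
Cleaving exposes two faces of area A, so total new surface = 2*A and gamma = W / (2*A)
gamma = 0.000978 / (2 * 0.00034)
gamma = 1.438 J/m^2

1.438


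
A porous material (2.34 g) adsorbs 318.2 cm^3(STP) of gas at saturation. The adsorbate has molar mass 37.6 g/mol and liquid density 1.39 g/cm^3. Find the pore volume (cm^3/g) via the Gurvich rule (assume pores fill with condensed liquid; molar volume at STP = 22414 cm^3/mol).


Moles adsorbed n = V_ads / 22414 = 318.2 / 22414 = 1.419648e-02 mol
Liquid volume V_liq = n * M / rho_liq = 1.419648e-02 * 37.6 / 1.39 = 0.38402 cm^3
Specific pore volume V_pore = V_liq / m_sample = 0.38402 / 2.34
V_pore = 0.1641 cm^3/g

0.1641


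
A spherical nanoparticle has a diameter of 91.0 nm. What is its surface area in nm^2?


Radius r = 91.0/2 = 45.5 nm
Surface area SA = 4 * pi * r^2
SA = 4 * pi * (45.5)^2
SA = 26015.53 nm^2

26015.53


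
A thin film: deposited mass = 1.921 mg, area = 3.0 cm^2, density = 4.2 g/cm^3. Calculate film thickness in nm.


Convert: m = 1.921 mg = 1.9210e-06 kg, A = 3.0 cm^2 = 3.0000e-04 m^2, rho = 4.2 g/cm^3 = 4200 kg/m^3
t = m / (A * rho)
t = 1.9210e-06 / (3.0000e-04 * 4200)
t = 1.5246e-06 m = 1524.6 nm

1524.6


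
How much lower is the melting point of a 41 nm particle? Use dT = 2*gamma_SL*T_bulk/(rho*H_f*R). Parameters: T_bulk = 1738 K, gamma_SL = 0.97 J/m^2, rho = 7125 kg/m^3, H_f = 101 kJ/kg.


Radius R = 41/2 = 20.5 nm = 2.05e-08 m
Convert H_f = 101 kJ/kg = 101000 J/kg
dT = 2 * gamma_SL * T_bulk / (rho * H_f * R)
dT = 2 * 0.97 * 1738 / (7125 * 101000 * 2.05e-08)
dT = 228.6 K

228.6


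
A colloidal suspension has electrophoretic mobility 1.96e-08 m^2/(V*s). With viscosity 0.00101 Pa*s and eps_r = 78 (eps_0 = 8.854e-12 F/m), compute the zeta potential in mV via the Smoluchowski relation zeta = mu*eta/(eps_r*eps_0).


Smoluchowski equation: zeta = mu * eta / (eps_r * eps_0)
zeta = 1.96e-08 * 0.00101 / (78 * 8.854e-12)
zeta = 0.028664 V = 28.66 mV

28.66


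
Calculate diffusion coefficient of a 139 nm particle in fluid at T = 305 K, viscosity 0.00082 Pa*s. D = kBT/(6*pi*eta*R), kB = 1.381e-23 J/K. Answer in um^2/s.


Radius R = 139/2 = 69.5 nm = 6.95e-08 m
D = kB*T / (6*pi*eta*R)
D = 1.381e-23 * 305 / (6 * pi * 0.00082 * 6.95e-08)
D = 3.92097e-12 m^2/s = 3.921 um^2/s

3.921


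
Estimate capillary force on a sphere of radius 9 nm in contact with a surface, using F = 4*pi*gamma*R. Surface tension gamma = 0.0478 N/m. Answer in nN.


Convert radius: R = 9 nm = 9e-09 m
F = 4 * pi * gamma * R
F = 4 * pi * 0.0478 * 9e-09
F = 5.40605e-09 N = 5.4061 nN

5.4061


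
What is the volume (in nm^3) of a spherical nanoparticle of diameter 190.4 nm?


Radius r = 190.4/2 = 95.2 nm
Volume V = (4/3) * pi * r^3
V = (4/3) * pi * (95.2)^3
V = 3614094.09 nm^3

3614094.09


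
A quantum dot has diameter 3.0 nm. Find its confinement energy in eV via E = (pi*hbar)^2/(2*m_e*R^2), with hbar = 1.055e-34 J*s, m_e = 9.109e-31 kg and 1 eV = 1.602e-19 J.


Radius R = 3.0/2 = 1.5 nm = 1.5e-09 m
E = (pi * 1.055e-34)^2 / (2 * 9.109e-31 * (1.5e-09)^2)
E(J) = 2.67992e-20
E = E(J) / 1.602e-19 = 0.1673 eV

0.1673


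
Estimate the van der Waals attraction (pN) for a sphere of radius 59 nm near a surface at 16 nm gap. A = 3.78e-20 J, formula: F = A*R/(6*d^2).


Convert to SI: R = 59 nm = 5.9e-08 m, d = 16 nm = 1.6e-08 m
F = A * R / (6 * d^2)
F = 3.78e-20 * 5.9e-08 / (6 * (1.6e-08)^2)
F = 1.45195e-12 N = 1.452 pN

1.452


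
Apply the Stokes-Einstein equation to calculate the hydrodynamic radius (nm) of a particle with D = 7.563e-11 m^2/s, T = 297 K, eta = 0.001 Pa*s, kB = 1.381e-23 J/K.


Stokes-Einstein: R = kB*T / (6*pi*eta*D)
R = 1.381e-23 * 297 / (6 * pi * 0.001 * 7.563e-11)
R = 2.8771e-09 m = 2.88 nm

2.88


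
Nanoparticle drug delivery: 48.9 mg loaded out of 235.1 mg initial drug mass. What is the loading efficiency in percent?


Drug loading efficiency = (drug loaded / drug initial) * 100
DLE = 48.9 / 235.1 * 100
DLE = 0.208 * 100
DLE = 20.8%

20.8


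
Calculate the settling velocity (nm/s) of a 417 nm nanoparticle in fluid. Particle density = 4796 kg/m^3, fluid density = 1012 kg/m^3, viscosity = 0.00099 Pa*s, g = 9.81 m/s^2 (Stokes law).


Radius R = 417/2 nm = 2.085e-07 m
Density difference = 4796 - 1012 = 3784 kg/m^3
v = 2 * R^2 * (rho_p - rho_f) * g / (9 * eta)
v = 2 * (2.085e-07)^2 * 3784 * 9.81 / (9 * 0.00099)
v = 3.6223e-07 m/s = 362.2301 nm/s

362.2301


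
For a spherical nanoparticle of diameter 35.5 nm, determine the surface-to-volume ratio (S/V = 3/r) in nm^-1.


Radius r = 35.5/2 = 17.75 nm
S/V = 3 / r = 3 / 17.75
S/V = 0.169 nm^-1

0.169


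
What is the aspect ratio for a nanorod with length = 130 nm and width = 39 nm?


Aspect ratio AR = length / diameter
AR = 130 / 39
AR = 3.33

3.33


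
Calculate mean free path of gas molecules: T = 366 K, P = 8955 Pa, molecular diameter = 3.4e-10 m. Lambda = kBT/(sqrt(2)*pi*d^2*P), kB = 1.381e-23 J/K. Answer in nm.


Mean free path: lambda = kB*T / (sqrt(2) * pi * d^2 * P)
lambda = 1.381e-23 * 366 / (sqrt(2) * pi * (3.4e-10)^2 * 8955)
lambda = 1.09897e-06 m
lambda = 1098.97 nm

1098.97


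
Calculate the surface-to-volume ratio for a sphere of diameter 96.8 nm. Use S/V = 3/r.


Radius r = 96.8/2 = 48.4 nm
S/V = 3 / r = 3 / 48.4
S/V = 0.062 nm^-1

0.062


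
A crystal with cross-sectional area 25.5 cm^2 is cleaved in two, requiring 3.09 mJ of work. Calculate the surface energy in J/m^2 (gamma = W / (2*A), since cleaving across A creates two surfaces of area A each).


Convert: A = 25.5 cm^2 = 0.00255 m^2, W = 3.09 mJ = 0.00309 J
Cleaving exposes two faces of area A, so total new surface = 2*A and gamma = W / (2*A)
gamma = 0.00309 / (2 * 0.00255)
gamma = 0.606 J/m^2

0.606


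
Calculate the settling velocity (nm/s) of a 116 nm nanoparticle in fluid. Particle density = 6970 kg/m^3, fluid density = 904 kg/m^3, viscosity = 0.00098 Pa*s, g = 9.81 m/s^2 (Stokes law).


Radius R = 116/2 nm = 5.8e-08 m
Density difference = 6970 - 904 = 6066 kg/m^3
v = 2 * R^2 * (rho_p - rho_f) * g / (9 * eta)
v = 2 * (5.8e-08)^2 * 6066 * 9.81 / (9 * 0.00098)
v = 4.5393e-08 m/s = 45.393 nm/s

45.393


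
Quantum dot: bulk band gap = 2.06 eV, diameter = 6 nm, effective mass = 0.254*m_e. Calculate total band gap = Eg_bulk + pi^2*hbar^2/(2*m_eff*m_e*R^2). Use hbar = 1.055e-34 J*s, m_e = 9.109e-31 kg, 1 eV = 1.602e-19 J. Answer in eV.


Radius R = 6/2 nm = 3e-09 m
Confinement energy dE = pi^2 * hbar^2 / (2 * m_eff * m_e * R^2)
dE = pi^2 * (1.055e-34)^2 / (2 * 0.254 * 9.109e-31 * (3e-09)^2) J, divided by 1.602e-19 J/eV
dE = 0.1647 eV
Total band gap = E_g(bulk) + dE = 2.06 + 0.1647 = 2.2247 eV

2.2247


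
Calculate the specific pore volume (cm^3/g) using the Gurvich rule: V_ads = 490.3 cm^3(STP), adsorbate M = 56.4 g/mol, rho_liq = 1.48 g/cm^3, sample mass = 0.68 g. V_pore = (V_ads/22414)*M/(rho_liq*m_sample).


Moles adsorbed n = V_ads / 22414 = 490.3 / 22414 = 2.187472e-02 mol
Liquid volume V_liq = n * M / rho_liq = 2.187472e-02 * 56.4 / 1.48 = 0.83360 cm^3
Specific pore volume V_pore = V_liq / m_sample = 0.83360 / 0.68
V_pore = 1.2259 cm^3/g

1.2259


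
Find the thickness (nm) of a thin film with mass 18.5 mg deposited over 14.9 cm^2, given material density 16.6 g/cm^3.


Convert: m = 18.5 mg = 1.8500e-05 kg, A = 14.9 cm^2 = 1.4900e-03 m^2, rho = 16.6 g/cm^3 = 16600 kg/m^3
t = m / (A * rho)
t = 1.8500e-05 / (1.4900e-03 * 16600)
t = 7.4796e-07 m = 748.0 nm

748.0


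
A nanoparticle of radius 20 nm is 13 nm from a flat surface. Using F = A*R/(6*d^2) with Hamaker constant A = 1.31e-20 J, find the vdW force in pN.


Convert to SI: R = 20 nm = 2e-08 m, d = 13 nm = 1.3e-08 m
F = A * R / (6 * d^2)
F = 1.31e-20 * 2e-08 / (6 * (1.3e-08)^2)
F = 2.58383e-13 N = 0.258 pN

0.258


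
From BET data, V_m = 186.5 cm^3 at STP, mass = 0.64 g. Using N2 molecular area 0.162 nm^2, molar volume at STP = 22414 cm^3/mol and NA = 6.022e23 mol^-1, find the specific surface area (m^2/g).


Number of moles in monolayer = V_m / 22414 = 186.5 / 22414 = 0.00832069
Number of molecules = moles * NA = 0.00832069 * 6.022e23
SA = molecules * sigma / mass
SA = (186.5 / 22414) * 6.022e23 * 0.162e-18 / 0.64
SA = 1268.3 m^2/g

1268.3


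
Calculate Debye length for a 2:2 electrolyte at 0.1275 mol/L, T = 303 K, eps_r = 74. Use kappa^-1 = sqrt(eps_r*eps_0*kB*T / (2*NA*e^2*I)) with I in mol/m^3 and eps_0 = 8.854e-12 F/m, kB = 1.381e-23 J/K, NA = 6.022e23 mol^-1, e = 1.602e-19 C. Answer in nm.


Ionic strength I = 0.1275 * 2^2 * 1000 = 510 mol/m^3
kappa^-1 = sqrt(74 * 8.854e-12 * 1.381e-23 * 303 / (2 * 6.022e23 * (1.602e-19)^2 * 510))
kappa^-1 = 0.417 nm

0.417


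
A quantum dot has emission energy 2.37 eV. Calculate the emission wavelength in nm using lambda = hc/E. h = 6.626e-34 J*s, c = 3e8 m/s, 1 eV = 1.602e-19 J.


Convert energy: E = 2.37 eV = 2.37 * 1.602e-19 = 3.79674e-19 J
lambda = h*c / E = 6.626e-34 * 3e8 / 3.79674e-19
lambda = 5.23554e-07 m = 523.6 nm

523.6


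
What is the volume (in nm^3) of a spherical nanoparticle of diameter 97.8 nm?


Radius r = 97.8/2 = 48.9 nm
Volume V = (4/3) * pi * r^3
V = (4/3) * pi * (48.9)^3
V = 489795.95 nm^3

489795.95


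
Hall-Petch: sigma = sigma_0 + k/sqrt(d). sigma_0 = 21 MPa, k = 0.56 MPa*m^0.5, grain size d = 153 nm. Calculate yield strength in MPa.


d = 153 nm = 1.53e-07 m
sqrt(d) = 0.0003911521
Hall-Petch contribution = k / sqrt(d) = 0.56 / 0.0003911521 = 1431.7 MPa
sigma = sigma_0 + k/sqrt(d) = 21 + 1431.7 = 1452.7 MPa

1452.7


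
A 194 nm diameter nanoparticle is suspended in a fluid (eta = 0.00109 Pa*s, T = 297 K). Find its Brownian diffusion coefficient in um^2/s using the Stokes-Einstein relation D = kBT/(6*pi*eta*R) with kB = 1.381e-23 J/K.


Radius R = 194/2 = 97 nm = 9.7e-08 m
D = kB*T / (6*pi*eta*R)
D = 1.381e-23 * 297 / (6 * pi * 0.00109 * 9.7e-08)
D = 2.05803e-12 m^2/s = 2.058 um^2/s

2.058


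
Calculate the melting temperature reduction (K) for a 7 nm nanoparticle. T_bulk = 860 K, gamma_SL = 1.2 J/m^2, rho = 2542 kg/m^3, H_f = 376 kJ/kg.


Radius R = 7/2 = 3.5 nm = 3.5e-09 m
Convert H_f = 376 kJ/kg = 376000 J/kg
dT = 2 * gamma_SL * T_bulk / (rho * H_f * R)
dT = 2 * 1.2 * 860 / (2542 * 376000 * 3.5e-09)
dT = 617.0 K

617.0


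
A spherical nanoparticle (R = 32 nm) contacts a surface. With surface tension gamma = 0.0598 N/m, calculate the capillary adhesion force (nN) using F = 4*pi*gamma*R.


Convert radius: R = 32 nm = 3.2e-08 m
F = 4 * pi * gamma * R
F = 4 * pi * 0.0598 * 3.2e-08
F = 2.4047e-08 N = 24.047 nN

24.047


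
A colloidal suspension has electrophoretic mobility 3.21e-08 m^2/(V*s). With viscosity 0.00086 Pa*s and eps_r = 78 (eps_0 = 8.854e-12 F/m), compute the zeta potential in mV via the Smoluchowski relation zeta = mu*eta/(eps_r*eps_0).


Smoluchowski equation: zeta = mu * eta / (eps_r * eps_0)
zeta = 3.21e-08 * 0.00086 / (78 * 8.854e-12)
zeta = 0.039973 V = 39.97 mV

39.97


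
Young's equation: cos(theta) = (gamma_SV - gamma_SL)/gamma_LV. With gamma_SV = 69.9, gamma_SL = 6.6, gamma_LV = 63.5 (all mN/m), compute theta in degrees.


cos(theta) = (gamma_SV - gamma_SL) / gamma_LV
cos(theta) = (69.9 - 6.6) / 63.5
cos(theta) = 0.99685
theta = arccos(0.99685) = 4.55 degrees

4.55


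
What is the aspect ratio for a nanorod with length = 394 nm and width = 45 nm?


Aspect ratio AR = length / diameter
AR = 394 / 45
AR = 8.76

8.76


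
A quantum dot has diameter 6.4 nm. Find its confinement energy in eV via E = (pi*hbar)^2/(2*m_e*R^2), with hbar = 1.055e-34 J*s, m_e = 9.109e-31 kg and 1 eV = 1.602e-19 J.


Radius R = 6.4/2 = 3.2 nm = 3.2e-09 m
E = (pi * 1.055e-34)^2 / (2 * 9.109e-31 * (3.2e-09)^2)
E(J) = 5.88849e-21
E = E(J) / 1.602e-19 = 0.0368 eV

0.0368


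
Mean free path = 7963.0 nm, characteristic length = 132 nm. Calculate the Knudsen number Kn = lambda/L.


Knudsen number Kn = lambda / L
Kn = 7963.0 / 132
Kn = 60.3258

60.3258


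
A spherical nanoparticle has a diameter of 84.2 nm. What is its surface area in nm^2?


Radius r = 84.2/2 = 42.1 nm
Surface area SA = 4 * pi * r^2
SA = 4 * pi * (42.1)^2
SA = 22272.76 nm^2

22272.76


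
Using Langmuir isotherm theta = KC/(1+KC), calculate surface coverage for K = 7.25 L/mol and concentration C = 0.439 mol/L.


Langmuir isotherm: theta = K*C / (1 + K*C)
K*C = 7.25 * 0.439 = 3.18275
theta = 3.18275 / (1 + 3.18275) = 3.18275 / 4.18275
theta = 0.7609

0.7609


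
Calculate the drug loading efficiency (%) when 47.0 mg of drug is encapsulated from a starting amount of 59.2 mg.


Drug loading efficiency = (drug loaded / drug initial) * 100
DLE = 47.0 / 59.2 * 100
DLE = 0.7939 * 100
DLE = 79.39%

79.39


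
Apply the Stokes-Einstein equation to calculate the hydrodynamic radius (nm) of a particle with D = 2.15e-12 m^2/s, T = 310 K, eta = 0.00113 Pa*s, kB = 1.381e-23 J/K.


Stokes-Einstein: R = kB*T / (6*pi*eta*D)
R = 1.381e-23 * 310 / (6 * pi * 0.00113 * 2.15e-12)
R = 9.3484e-08 m = 93.48 nm

93.48


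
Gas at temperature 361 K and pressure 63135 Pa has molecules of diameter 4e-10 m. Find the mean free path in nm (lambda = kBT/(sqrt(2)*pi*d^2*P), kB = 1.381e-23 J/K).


Mean free path: lambda = kB*T / (sqrt(2) * pi * d^2 * P)
lambda = 1.381e-23 * 361 / (sqrt(2) * pi * (4e-10)^2 * 63135)
lambda = 1.11083e-07 m
lambda = 111.08 nm

111.08


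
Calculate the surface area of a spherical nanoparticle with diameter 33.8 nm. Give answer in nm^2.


Radius r = 33.8/2 = 16.9 nm
Surface area SA = 4 * pi * r^2
SA = 4 * pi * (16.9)^2
SA = 3589.08 nm^2

3589.08


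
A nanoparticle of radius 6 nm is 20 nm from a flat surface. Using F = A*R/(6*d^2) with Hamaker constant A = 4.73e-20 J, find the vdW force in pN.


Convert to SI: R = 6 nm = 6e-09 m, d = 20 nm = 2e-08 m
F = A * R / (6 * d^2)
F = 4.73e-20 * 6e-09 / (6 * (2e-08)^2)
F = 1.1825e-13 N = 0.118 pN

0.118


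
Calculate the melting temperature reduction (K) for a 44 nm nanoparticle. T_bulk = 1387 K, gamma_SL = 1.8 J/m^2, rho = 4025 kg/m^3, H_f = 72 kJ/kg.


Radius R = 44/2 = 22 nm = 2.2e-08 m
Convert H_f = 72 kJ/kg = 72000 J/kg
dT = 2 * gamma_SL * T_bulk / (rho * H_f * R)
dT = 2 * 1.8 * 1387 / (4025 * 72000 * 2.2e-08)
dT = 783.2 K

783.2


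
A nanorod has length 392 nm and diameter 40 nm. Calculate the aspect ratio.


Aspect ratio AR = length / diameter
AR = 392 / 40
AR = 9.8

9.8


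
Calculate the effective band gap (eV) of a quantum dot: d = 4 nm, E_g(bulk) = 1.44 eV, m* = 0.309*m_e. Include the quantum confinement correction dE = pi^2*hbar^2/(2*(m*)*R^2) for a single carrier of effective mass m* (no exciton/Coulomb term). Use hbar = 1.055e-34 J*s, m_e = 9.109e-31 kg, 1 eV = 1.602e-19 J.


Radius R = 4/2 nm = 2e-09 m
Confinement energy dE = pi^2 * hbar^2 / (2 * m_eff * m_e * R^2)
dE = pi^2 * (1.055e-34)^2 / (2 * 0.309 * 9.109e-31 * (2e-09)^2) J, divided by 1.602e-19 J/eV
dE = 0.3045 eV
Total band gap = E_g(bulk) + dE = 1.44 + 0.3045 = 1.7445 eV

1.7445


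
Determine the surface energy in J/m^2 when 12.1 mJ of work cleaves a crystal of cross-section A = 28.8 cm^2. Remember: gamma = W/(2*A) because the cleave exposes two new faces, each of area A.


Convert: A = 28.8 cm^2 = 0.00288 m^2, W = 12.1 mJ = 0.0121 J
Cleaving exposes two faces of area A, so total new surface = 2*A and gamma = W / (2*A)
gamma = 0.0121 / (2 * 0.00288)
gamma = 2.101 J/m^2

2.101


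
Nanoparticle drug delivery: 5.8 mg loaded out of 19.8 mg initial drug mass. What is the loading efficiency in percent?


Drug loading efficiency = (drug loaded / drug initial) * 100
DLE = 5.8 / 19.8 * 100
DLE = 0.2929 * 100
DLE = 29.29%

29.29


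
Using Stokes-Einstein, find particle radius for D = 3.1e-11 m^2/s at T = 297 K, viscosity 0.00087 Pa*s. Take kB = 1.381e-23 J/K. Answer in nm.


Stokes-Einstein: R = kB*T / (6*pi*eta*D)
R = 1.381e-23 * 297 / (6 * pi * 0.00087 * 3.1e-11)
R = 8.06804e-09 m = 8.07 nm

8.07


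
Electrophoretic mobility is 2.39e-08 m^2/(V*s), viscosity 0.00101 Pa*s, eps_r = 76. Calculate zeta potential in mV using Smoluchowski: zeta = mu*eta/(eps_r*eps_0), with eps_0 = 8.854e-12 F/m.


Smoluchowski equation: zeta = mu * eta / (eps_r * eps_0)
zeta = 2.39e-08 * 0.00101 / (76 * 8.854e-12)
zeta = 0.035873 V = 35.87 mV

35.87


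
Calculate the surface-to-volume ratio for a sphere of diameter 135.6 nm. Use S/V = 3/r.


Radius r = 135.6/2 = 67.8 nm
S/V = 3 / r = 3 / 67.8
S/V = 0.0442 nm^-1

0.0442


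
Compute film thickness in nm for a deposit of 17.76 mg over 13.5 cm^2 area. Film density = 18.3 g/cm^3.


Convert: m = 17.76 mg = 1.7760e-05 kg, A = 13.5 cm^2 = 1.3500e-03 m^2, rho = 18.3 g/cm^3 = 18300 kg/m^3
t = m / (A * rho)
t = 1.7760e-05 / (1.3500e-03 * 18300)
t = 7.1888e-07 m = 718.9 nm

718.9


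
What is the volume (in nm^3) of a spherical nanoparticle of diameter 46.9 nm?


Radius r = 46.9/2 = 23.45 nm
Volume V = (4/3) * pi * r^3
V = (4/3) * pi * (23.45)^3
V = 54015.34 nm^3

54015.34


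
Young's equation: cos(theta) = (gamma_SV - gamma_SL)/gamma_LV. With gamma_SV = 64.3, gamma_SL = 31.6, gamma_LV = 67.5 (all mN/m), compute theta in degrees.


cos(theta) = (gamma_SV - gamma_SL) / gamma_LV
cos(theta) = (64.3 - 31.6) / 67.5
cos(theta) = 0.484444
theta = arccos(0.484444) = 61.02 degrees

61.02


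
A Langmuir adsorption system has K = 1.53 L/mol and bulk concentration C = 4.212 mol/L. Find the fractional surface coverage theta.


Langmuir isotherm: theta = K*C / (1 + K*C)
K*C = 1.53 * 4.212 = 6.44436
theta = 6.44436 / (1 + 6.44436) = 6.44436 / 7.44436
theta = 0.8657

0.8657


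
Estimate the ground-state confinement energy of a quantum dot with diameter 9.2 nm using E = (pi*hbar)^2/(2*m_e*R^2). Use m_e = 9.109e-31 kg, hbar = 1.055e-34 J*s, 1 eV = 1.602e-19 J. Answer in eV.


Radius R = 9.2/2 = 4.6 nm = 4.6e-09 m
E = (pi * 1.055e-34)^2 / (2 * 9.109e-31 * (4.6e-09)^2)
E(J) = 2.84963e-21
E = E(J) / 1.602e-19 = 0.0178 eV

0.0178


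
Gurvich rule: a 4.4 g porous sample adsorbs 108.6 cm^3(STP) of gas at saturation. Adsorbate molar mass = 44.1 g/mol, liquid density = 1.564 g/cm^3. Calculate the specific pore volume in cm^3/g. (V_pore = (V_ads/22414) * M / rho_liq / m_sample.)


Moles adsorbed n = V_ads / 22414 = 108.6 / 22414 = 4.845186e-03 mol
Liquid volume V_liq = n * M / rho_liq = 4.845186e-03 * 44.1 / 1.564 = 0.13662 cm^3
Specific pore volume V_pore = V_liq / m_sample = 0.13662 / 4.4
V_pore = 0.031 cm^3/g

0.031


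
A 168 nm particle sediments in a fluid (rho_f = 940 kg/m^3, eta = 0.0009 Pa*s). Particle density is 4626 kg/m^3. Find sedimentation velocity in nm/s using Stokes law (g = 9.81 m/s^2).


Radius R = 168/2 nm = 8.4e-08 m
Density difference = 4626 - 940 = 3686 kg/m^3
v = 2 * R^2 * (rho_p - rho_f) * g / (9 * eta)
v = 2 * (8.4e-08)^2 * 3686 * 9.81 / (9 * 0.0009)
v = 6.29982e-08 m/s = 62.9982 nm/s

62.9982


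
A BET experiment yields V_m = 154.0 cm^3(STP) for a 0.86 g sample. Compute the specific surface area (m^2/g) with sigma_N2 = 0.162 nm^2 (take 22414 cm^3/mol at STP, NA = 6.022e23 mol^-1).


Number of moles in monolayer = V_m / 22414 = 154.0 / 22414 = 0.00687071
Number of molecules = moles * NA = 0.00687071 * 6.022e23
SA = molecules * sigma / mass
SA = (154.0 / 22414) * 6.022e23 * 0.162e-18 / 0.86
SA = 779.4 m^2/g

779.4


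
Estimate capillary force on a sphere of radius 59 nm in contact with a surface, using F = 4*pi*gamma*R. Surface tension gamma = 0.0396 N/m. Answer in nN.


Convert radius: R = 59 nm = 5.9e-08 m
F = 4 * pi * gamma * R
F = 4 * pi * 0.0396 * 5.9e-08
F = 2.93601e-08 N = 29.3601 nN

29.3601


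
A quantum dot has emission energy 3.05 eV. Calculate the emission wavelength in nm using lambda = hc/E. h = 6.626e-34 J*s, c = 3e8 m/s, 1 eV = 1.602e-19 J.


Convert energy: E = 3.05 eV = 3.05 * 1.602e-19 = 4.8861e-19 J
lambda = h*c / E = 6.626e-34 * 3e8 / 4.8861e-19
lambda = 4.06828e-07 m = 406.8 nm

406.8
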